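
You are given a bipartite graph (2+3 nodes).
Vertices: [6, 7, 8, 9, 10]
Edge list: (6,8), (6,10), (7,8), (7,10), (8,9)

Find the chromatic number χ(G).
χ(G) = 2

Clique number ω(G) = 2 (lower bound: χ ≥ ω).
The graph is bipartite (no odd cycle), so 2 colors suffice: χ(G) = 2.
A valid 2-coloring: color 1: [8, 10]; color 2: [6, 7, 9].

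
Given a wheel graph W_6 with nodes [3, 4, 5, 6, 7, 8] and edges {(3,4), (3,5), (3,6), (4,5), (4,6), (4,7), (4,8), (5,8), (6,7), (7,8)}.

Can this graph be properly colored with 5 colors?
Yes, G is 5-colorable

A valid 5-coloring: color 1: [4]; color 2: [5, 7]; color 3: [3, 8]; color 4: [6].
(χ(G) = 4 ≤ 5.)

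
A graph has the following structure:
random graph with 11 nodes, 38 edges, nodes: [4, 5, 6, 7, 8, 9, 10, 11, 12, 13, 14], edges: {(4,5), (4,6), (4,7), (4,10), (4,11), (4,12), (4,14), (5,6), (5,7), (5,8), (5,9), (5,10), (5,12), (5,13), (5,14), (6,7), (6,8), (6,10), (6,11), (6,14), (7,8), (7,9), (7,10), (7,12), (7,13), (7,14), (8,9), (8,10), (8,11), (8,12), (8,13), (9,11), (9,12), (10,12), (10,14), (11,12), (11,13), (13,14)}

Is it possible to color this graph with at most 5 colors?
No, G is not 5-colorable

The clique on vertices [4, 5, 6, 7, 10, 14] has size 6 > 5, so it alone needs 6 colors.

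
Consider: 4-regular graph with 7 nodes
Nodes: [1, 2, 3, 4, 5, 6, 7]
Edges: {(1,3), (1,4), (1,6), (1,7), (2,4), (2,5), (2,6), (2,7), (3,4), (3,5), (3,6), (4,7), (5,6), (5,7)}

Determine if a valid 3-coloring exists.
Suppose a proper 3-coloring c exists. The clique [1, 3, 4] takes 3 distinct colors; by symmetry let c(1) = 1, c(3) = 2, c(4) = 3.
- Vertex 6: neighbors [1, 3] already have colors [1, 2] ⇒ c(6) = 3.
- Vertex 5: neighbors [3, 6] already have colors [2, 3] ⇒ c(5) = 1.
- Vertex 2: neighbors [5, 4] already have colors [1, 3] ⇒ c(2) = 2.
- Vertex 7: neighbors [1, 2, 4] already have colors [1, 2, 3] — all 3 colors blocked. Contradiction.
The forced assignments end in a contradiction, so G has no proper 3-coloring (χ ≥ 4).

No, G is not 3-colorable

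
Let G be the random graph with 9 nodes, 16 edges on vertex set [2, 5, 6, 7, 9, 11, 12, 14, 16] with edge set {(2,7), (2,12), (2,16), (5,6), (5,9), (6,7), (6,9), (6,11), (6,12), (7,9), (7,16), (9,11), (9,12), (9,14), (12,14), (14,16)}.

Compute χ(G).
χ(G) = 3

Clique number ω(G) = 3 (lower bound: χ ≥ ω).
The clique on [2, 7, 16] has size 3, forcing χ ≥ 3, and the coloring below uses 3 colors, so χ(G) = 3.
A valid 3-coloring: color 1: [9, 16]; color 2: [2, 6, 14]; color 3: [5, 7, 11, 12].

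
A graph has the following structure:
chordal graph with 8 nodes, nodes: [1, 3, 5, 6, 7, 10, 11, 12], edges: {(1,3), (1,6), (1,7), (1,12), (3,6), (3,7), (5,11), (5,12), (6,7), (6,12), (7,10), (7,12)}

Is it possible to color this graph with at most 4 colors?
Yes, G is 4-colorable

A valid 4-coloring: color 1: [5, 7]; color 2: [1, 10, 11]; color 3: [3, 12]; color 4: [6].
(χ(G) = 4 ≤ 4.)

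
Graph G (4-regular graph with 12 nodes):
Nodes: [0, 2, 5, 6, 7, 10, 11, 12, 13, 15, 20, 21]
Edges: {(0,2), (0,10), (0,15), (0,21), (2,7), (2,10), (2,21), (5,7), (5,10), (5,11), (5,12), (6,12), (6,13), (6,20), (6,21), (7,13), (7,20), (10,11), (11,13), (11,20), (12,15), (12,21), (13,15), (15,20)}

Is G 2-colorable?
No, G is not 2-colorable

The clique on vertices [0, 2, 10] has size 3 > 2, so it alone needs 3 colors.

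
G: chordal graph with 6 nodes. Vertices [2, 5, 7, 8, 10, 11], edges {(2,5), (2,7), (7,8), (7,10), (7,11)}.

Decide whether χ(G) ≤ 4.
A valid 4-coloring: color 1: [5, 7]; color 2: [2, 8, 10, 11].
(χ(G) = 2 ≤ 4.)

Yes, G is 4-colorable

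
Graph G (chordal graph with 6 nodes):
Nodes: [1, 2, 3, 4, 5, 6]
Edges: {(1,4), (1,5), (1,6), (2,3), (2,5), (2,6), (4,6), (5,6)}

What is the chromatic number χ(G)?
Clique number ω(G) = 3 (lower bound: χ ≥ ω).
The clique on [1, 4, 6] has size 3, forcing χ ≥ 3, and the coloring below uses 3 colors, so χ(G) = 3.
A valid 3-coloring: color 1: [3, 6]; color 2: [1, 2]; color 3: [4, 5].

χ(G) = 3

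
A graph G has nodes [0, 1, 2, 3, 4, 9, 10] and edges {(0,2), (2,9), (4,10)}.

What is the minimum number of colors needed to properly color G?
χ(G) = 2

Clique number ω(G) = 2 (lower bound: χ ≥ ω).
The graph is bipartite (no odd cycle), so 2 colors suffice: χ(G) = 2.
A valid 2-coloring: color 1: [1, 2, 3, 10]; color 2: [0, 4, 9].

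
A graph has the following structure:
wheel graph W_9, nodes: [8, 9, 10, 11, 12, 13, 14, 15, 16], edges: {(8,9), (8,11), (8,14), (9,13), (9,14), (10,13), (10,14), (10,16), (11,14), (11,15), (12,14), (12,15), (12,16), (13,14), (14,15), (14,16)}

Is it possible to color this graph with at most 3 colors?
A valid 3-coloring: color 1: [14]; color 2: [9, 10, 11, 12]; color 3: [8, 13, 15, 16].
(χ(G) = 3 ≤ 3.)

Yes, G is 3-colorable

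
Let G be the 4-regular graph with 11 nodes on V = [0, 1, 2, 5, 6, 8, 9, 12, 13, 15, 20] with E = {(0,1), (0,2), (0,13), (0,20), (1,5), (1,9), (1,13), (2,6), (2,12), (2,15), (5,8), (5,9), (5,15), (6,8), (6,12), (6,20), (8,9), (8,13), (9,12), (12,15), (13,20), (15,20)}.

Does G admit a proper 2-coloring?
No, G is not 2-colorable

The clique on vertices [0, 1, 13] has size 3 > 2, so it alone needs 3 colors.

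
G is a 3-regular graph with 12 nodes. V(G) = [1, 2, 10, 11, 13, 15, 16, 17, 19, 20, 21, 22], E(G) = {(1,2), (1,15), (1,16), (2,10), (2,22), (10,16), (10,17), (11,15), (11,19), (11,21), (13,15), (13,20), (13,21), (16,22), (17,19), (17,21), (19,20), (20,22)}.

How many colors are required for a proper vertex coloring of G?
χ(G) = 3

Clique number ω(G) = 2 (lower bound: χ ≥ ω).
Odd cycle [20, 13, 21, 11, 19] needs 3 colors (χ ≥ 3).
The coloring below uses 3 colors, so χ(G) = 3.
A valid 3-coloring: color 1: [1, 10, 11, 20]; color 2: [2, 15, 16, 19, 21]; color 3: [13, 17, 22].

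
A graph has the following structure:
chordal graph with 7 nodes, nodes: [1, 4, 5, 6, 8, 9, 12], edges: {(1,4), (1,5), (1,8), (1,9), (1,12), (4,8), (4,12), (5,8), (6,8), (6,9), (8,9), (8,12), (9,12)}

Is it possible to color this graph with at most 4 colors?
A valid 4-coloring: color 1: [8]; color 2: [1, 6]; color 3: [5, 12]; color 4: [4, 9].
(χ(G) = 4 ≤ 4.)

Yes, G is 4-colorable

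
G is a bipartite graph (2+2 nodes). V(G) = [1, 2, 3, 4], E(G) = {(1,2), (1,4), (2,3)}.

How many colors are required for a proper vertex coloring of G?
Clique number ω(G) = 2 (lower bound: χ ≥ ω).
The graph is bipartite (no odd cycle), so 2 colors suffice: χ(G) = 2.
A valid 2-coloring: color 1: [1, 3]; color 2: [2, 4].

χ(G) = 2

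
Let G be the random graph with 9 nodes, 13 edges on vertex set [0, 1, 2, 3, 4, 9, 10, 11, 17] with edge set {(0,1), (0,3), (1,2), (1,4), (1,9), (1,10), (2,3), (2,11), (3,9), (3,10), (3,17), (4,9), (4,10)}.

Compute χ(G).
χ(G) = 3

Clique number ω(G) = 3 (lower bound: χ ≥ ω).
The clique on [1, 4, 9] has size 3, forcing χ ≥ 3, and the coloring below uses 3 colors, so χ(G) = 3.
A valid 3-coloring: color 1: [1, 3, 11]; color 2: [0, 2, 9, 10, 17]; color 3: [4].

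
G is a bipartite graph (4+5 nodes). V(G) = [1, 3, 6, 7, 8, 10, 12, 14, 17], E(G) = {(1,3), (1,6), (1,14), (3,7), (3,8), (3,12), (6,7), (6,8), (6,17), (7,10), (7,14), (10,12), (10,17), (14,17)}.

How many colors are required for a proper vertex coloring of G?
Clique number ω(G) = 2 (lower bound: χ ≥ ω).
The graph is bipartite (no odd cycle), so 2 colors suffice: χ(G) = 2.
A valid 2-coloring: color 1: [3, 6, 10, 14]; color 2: [1, 7, 8, 12, 17].

χ(G) = 2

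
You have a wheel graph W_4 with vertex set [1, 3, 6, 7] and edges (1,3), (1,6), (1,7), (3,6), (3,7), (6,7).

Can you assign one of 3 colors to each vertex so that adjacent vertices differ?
The clique on vertices [1, 3, 6, 7] has size 4 > 3, so it alone needs 4 colors.

No, G is not 3-colorable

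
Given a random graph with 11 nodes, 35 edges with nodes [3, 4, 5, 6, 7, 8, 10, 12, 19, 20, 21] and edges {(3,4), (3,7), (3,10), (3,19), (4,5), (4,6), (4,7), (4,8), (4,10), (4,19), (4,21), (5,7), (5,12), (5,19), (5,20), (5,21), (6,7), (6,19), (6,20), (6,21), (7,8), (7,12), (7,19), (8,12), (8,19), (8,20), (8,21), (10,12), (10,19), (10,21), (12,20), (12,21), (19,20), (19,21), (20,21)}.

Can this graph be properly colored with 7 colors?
A valid 7-coloring: color 1: [12, 19]; color 2: [7, 21]; color 3: [4, 20]; color 4: [3, 5, 6, 8]; color 5: [10].
(χ(G) = 5 ≤ 7.)

Yes, G is 7-colorable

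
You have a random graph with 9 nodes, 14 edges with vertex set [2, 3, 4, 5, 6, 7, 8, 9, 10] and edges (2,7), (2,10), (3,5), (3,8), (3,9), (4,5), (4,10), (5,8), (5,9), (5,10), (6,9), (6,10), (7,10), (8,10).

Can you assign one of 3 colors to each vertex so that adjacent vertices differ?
Yes, G is 3-colorable

A valid 3-coloring: color 1: [3, 10]; color 2: [5, 6, 7]; color 3: [2, 4, 8, 9].
(χ(G) = 3 ≤ 3.)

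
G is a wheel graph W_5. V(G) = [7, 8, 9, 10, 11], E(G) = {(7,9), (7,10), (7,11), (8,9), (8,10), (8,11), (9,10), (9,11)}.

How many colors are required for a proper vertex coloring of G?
Clique number ω(G) = 3 (lower bound: χ ≥ ω).
The clique on [8, 9, 10] has size 3, forcing χ ≥ 3, and the coloring below uses 3 colors, so χ(G) = 3.
A valid 3-coloring: color 1: [9]; color 2: [7, 8]; color 3: [10, 11].

χ(G) = 3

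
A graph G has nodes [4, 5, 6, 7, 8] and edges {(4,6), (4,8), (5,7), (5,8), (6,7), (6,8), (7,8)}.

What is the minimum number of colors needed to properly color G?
χ(G) = 3

Clique number ω(G) = 3 (lower bound: χ ≥ ω).
The clique on [5, 7, 8] has size 3, forcing χ ≥ 3, and the coloring below uses 3 colors, so χ(G) = 3.
A valid 3-coloring: color 1: [8]; color 2: [4, 7]; color 3: [5, 6].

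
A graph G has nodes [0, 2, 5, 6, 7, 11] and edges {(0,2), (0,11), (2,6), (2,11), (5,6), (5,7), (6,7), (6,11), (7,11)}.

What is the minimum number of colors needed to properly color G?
Clique number ω(G) = 3 (lower bound: χ ≥ ω).
The clique on [0, 2, 11] has size 3, forcing χ ≥ 3, and the coloring below uses 3 colors, so χ(G) = 3.
A valid 3-coloring: color 1: [0, 6]; color 2: [5, 11]; color 3: [2, 7].

χ(G) = 3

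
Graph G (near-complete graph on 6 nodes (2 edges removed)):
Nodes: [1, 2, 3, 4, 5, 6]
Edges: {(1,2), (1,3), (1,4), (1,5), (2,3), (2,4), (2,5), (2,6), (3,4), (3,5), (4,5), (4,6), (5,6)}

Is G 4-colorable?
The clique on vertices [1, 2, 3, 4, 5] has size 5 > 4, so it alone needs 5 colors.

No, G is not 4-colorable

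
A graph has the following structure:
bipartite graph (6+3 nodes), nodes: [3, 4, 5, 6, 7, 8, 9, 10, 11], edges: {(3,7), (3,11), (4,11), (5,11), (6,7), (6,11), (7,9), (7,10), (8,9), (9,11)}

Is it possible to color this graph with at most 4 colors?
Yes, G is 4-colorable

A valid 4-coloring: color 1: [7, 8, 11]; color 2: [3, 4, 5, 6, 9, 10].
(χ(G) = 2 ≤ 4.)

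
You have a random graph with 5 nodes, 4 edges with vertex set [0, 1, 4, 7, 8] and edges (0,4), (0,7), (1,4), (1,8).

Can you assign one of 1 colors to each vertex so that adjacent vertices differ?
Edge (0,4) forces its endpoints to differ, so 1 color is not enough.

No, G is not 1-colorable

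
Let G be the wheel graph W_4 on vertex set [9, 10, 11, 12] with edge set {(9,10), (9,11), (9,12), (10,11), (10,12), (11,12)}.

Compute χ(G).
χ(G) = 4

Clique number ω(G) = 4 (lower bound: χ ≥ ω).
The clique on [9, 10, 11, 12] has size 4, forcing χ ≥ 4, and the coloring below uses 4 colors, so χ(G) = 4.
A valid 4-coloring: color 1: [11]; color 2: [9]; color 3: [12]; color 4: [10].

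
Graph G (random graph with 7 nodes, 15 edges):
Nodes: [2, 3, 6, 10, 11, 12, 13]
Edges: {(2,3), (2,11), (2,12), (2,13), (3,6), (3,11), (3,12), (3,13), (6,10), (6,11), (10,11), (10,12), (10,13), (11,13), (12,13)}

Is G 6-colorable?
Yes, G is 6-colorable

A valid 6-coloring: color 1: [11, 12]; color 2: [6, 13]; color 3: [3, 10]; color 4: [2].
(χ(G) = 4 ≤ 6.)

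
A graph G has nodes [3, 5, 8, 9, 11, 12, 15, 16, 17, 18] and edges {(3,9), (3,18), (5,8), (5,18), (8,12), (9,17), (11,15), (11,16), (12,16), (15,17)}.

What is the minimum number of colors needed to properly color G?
χ(G) = 2

Clique number ω(G) = 2 (lower bound: χ ≥ ω).
The graph is bipartite (no odd cycle), so 2 colors suffice: χ(G) = 2.
A valid 2-coloring: color 1: [3, 5, 11, 12, 17]; color 2: [8, 9, 15, 16, 18].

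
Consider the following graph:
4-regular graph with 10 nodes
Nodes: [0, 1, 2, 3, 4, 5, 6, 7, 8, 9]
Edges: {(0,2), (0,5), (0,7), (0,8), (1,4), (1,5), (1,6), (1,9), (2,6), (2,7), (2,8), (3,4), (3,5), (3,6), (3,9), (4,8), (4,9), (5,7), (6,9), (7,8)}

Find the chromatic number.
χ(G) = 4

Clique number ω(G) = 4 (lower bound: χ ≥ ω).
The clique on [0, 2, 7, 8] has size 4, forcing χ ≥ 4, and the coloring below uses 4 colors, so χ(G) = 4.
A valid 4-coloring: color 1: [1, 2, 3]; color 2: [5, 8, 9]; color 3: [4, 6, 7]; color 4: [0].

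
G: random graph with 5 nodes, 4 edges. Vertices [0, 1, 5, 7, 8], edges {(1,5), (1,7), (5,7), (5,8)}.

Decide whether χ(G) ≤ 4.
Yes, G is 4-colorable

A valid 4-coloring: color 1: [0, 5]; color 2: [7, 8]; color 3: [1].
(χ(G) = 3 ≤ 4.)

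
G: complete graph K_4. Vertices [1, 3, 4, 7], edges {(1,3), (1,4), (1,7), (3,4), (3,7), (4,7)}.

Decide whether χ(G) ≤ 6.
Yes, G is 6-colorable

A valid 6-coloring: color 1: [1]; color 2: [4]; color 3: [3]; color 4: [7].
(χ(G) = 4 ≤ 6.)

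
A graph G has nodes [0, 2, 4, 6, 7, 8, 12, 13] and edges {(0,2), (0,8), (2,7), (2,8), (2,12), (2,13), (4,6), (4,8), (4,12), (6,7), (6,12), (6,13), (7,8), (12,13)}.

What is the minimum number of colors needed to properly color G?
χ(G) = 3

Clique number ω(G) = 3 (lower bound: χ ≥ ω).
The clique on [0, 2, 8] has size 3, forcing χ ≥ 3, and the coloring below uses 3 colors, so χ(G) = 3.
A valid 3-coloring: color 1: [2, 6]; color 2: [8, 12]; color 3: [0, 4, 7, 13].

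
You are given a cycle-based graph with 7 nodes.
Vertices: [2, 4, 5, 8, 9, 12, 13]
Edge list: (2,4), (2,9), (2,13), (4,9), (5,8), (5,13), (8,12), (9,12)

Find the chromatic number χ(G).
χ(G) = 3

Clique number ω(G) = 3 (lower bound: χ ≥ ω).
The clique on [2, 4, 9] has size 3, forcing χ ≥ 3, and the coloring below uses 3 colors, so χ(G) = 3.
A valid 3-coloring: color 1: [8, 9, 13]; color 2: [2, 5, 12]; color 3: [4].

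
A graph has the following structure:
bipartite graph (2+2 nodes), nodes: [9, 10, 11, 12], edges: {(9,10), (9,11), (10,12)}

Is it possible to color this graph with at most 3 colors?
A valid 3-coloring: color 1: [10, 11]; color 2: [9, 12].
(χ(G) = 2 ≤ 3.)

Yes, G is 3-colorable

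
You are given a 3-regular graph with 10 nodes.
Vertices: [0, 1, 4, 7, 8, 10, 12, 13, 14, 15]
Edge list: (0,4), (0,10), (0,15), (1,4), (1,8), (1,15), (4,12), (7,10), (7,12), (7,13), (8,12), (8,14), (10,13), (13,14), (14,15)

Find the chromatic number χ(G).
Clique number ω(G) = 3 (lower bound: χ ≥ ω).
The clique on [7, 10, 13] has size 3, forcing χ ≥ 3, and the coloring below uses 3 colors, so χ(G) = 3.
A valid 3-coloring: color 1: [0, 1, 12, 13]; color 2: [4, 7, 8, 15]; color 3: [10, 14].

χ(G) = 3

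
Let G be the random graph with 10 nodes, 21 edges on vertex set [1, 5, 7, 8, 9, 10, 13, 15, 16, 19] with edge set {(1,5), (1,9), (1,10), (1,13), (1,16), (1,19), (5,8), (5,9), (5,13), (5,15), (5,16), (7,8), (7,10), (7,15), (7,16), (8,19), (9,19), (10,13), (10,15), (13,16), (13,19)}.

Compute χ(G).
χ(G) = 4

Clique number ω(G) = 4 (lower bound: χ ≥ ω).
The clique on [1, 5, 13, 16] has size 4, forcing χ ≥ 4, and the coloring below uses 4 colors, so χ(G) = 4.
A valid 4-coloring: color 1: [1, 7]; color 2: [5, 10, 19]; color 3: [8, 9, 13, 15]; color 4: [16].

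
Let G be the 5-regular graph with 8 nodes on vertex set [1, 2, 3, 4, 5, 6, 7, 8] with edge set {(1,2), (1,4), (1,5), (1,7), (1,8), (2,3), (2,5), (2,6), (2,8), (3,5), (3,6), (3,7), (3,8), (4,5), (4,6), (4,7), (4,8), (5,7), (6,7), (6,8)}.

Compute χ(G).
χ(G) = 4

Clique number ω(G) = 4 (lower bound: χ ≥ ω).
The clique on [1, 4, 5, 7] has size 4, forcing χ ≥ 4, and the coloring below uses 4 colors, so χ(G) = 4.
A valid 4-coloring: color 1: [7, 8]; color 2: [5, 6]; color 3: [2, 4]; color 4: [1, 3].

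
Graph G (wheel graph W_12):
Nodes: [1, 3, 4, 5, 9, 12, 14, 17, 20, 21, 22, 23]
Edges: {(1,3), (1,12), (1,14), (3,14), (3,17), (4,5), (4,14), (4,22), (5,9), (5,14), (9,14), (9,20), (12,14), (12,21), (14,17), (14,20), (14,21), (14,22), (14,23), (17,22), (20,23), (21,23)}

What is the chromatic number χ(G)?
χ(G) = 4

Clique number ω(G) = 3 (lower bound: χ ≥ ω).
Odd cycle [1, 12, 21, 23, 20, 9, 5, 4, 22, 17, 3] needs 3 colors (χ ≥ 3).
Vertex 14 is adjacent to every vertex of [1, 3, 4, 5, 9, 12, 17, 20, 21, 22, 23], which already need 3 colors among themselves, so 14 needs a new color (χ ≥ 4).
The coloring below uses 4 colors, so χ(G) = 4.
A valid 4-coloring: color 1: [14]; color 2: [1, 5, 17, 20, 21]; color 3: [3, 4, 9, 12, 23]; color 4: [22].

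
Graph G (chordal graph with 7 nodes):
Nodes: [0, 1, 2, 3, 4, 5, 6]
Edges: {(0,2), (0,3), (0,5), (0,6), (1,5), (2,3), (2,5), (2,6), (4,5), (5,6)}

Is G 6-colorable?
Yes, G is 6-colorable

A valid 6-coloring: color 1: [3, 5]; color 2: [0, 1, 4]; color 3: [2]; color 4: [6].
(χ(G) = 4 ≤ 6.)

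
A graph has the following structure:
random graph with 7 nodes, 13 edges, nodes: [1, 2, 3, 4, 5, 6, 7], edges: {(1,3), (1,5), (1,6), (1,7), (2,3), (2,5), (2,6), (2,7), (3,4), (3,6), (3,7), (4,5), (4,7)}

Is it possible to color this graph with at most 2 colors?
No, G is not 2-colorable

The clique on vertices [1, 3, 6] has size 3 > 2, so it alone needs 3 colors.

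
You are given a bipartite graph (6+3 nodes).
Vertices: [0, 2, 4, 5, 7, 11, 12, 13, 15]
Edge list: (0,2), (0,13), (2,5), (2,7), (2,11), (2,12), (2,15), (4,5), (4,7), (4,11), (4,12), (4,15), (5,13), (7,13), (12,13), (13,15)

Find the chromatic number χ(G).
Clique number ω(G) = 2 (lower bound: χ ≥ ω).
The graph is bipartite (no odd cycle), so 2 colors suffice: χ(G) = 2.
A valid 2-coloring: color 1: [2, 4, 13]; color 2: [0, 5, 7, 11, 12, 15].

χ(G) = 2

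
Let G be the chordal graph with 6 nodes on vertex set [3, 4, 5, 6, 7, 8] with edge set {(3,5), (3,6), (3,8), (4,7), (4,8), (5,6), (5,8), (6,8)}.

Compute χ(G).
χ(G) = 4

Clique number ω(G) = 4 (lower bound: χ ≥ ω).
The clique on [3, 5, 6, 8] has size 4, forcing χ ≥ 4, and the coloring below uses 4 colors, so χ(G) = 4.
A valid 4-coloring: color 1: [7, 8]; color 2: [4, 5]; color 3: [3]; color 4: [6].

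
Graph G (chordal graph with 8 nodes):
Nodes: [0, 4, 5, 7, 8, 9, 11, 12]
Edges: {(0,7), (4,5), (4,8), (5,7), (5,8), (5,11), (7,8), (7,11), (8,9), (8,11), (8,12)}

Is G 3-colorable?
The clique on vertices [5, 7, 8, 11] has size 4 > 3, so it alone needs 4 colors.

No, G is not 3-colorable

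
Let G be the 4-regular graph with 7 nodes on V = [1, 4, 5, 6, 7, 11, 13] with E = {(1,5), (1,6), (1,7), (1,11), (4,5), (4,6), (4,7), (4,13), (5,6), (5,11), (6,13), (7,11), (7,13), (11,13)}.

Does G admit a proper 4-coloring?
A valid 4-coloring: color 1: [4, 11]; color 2: [6, 7]; color 3: [1, 13]; color 4: [5].
(χ(G) = 4 ≤ 4.)

Yes, G is 4-colorable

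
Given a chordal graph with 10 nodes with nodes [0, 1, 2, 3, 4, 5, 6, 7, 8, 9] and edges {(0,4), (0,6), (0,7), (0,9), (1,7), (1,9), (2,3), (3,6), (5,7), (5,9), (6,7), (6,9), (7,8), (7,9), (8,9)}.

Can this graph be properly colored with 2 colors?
The clique on vertices [0, 6, 7, 9] has size 4 > 2, so it alone needs 4 colors.

No, G is not 2-colorable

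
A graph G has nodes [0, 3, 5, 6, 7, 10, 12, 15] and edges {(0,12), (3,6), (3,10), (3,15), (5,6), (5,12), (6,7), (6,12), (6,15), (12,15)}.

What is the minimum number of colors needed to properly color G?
Clique number ω(G) = 3 (lower bound: χ ≥ ω).
The clique on [3, 6, 15] has size 3, forcing χ ≥ 3, and the coloring below uses 3 colors, so χ(G) = 3.
A valid 3-coloring: color 1: [0, 6, 10]; color 2: [3, 7, 12]; color 3: [5, 15].

χ(G) = 3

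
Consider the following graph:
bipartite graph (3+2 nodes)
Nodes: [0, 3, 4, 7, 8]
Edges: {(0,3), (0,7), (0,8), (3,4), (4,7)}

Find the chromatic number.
Clique number ω(G) = 2 (lower bound: χ ≥ ω).
The graph is bipartite (no odd cycle), so 2 colors suffice: χ(G) = 2.
A valid 2-coloring: color 1: [0, 4]; color 2: [3, 7, 8].

χ(G) = 2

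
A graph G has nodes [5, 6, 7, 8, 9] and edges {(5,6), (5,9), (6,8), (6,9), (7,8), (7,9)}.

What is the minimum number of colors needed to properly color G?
Clique number ω(G) = 3 (lower bound: χ ≥ ω).
The clique on [5, 6, 9] has size 3, forcing χ ≥ 3, and the coloring below uses 3 colors, so χ(G) = 3.
A valid 3-coloring: color 1: [6, 7]; color 2: [8, 9]; color 3: [5].

χ(G) = 3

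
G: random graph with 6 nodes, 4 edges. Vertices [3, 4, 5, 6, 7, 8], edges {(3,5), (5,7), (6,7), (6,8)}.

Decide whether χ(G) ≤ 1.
No, G is not 1-colorable

Edge (6,8) forces its endpoints to differ, so 1 color is not enough.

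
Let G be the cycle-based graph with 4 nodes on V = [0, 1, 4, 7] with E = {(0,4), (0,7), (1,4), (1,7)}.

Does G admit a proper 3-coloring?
A valid 3-coloring: color 1: [4, 7]; color 2: [0, 1].
(χ(G) = 2 ≤ 3.)

Yes, G is 3-colorable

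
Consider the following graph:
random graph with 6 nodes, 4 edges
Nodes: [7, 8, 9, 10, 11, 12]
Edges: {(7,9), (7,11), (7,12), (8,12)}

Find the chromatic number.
χ(G) = 2

Clique number ω(G) = 2 (lower bound: χ ≥ ω).
The graph is bipartite (no odd cycle), so 2 colors suffice: χ(G) = 2.
A valid 2-coloring: color 1: [7, 8, 10]; color 2: [9, 11, 12].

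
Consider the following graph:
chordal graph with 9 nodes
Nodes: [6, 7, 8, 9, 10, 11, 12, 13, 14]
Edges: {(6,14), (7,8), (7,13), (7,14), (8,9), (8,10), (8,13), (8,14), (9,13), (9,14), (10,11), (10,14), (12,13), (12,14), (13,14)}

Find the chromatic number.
Clique number ω(G) = 4 (lower bound: χ ≥ ω).
The clique on [8, 9, 13, 14] has size 4, forcing χ ≥ 4, and the coloring below uses 4 colors, so χ(G) = 4.
A valid 4-coloring: color 1: [11, 14]; color 2: [6, 8, 12]; color 3: [10, 13]; color 4: [7, 9].

χ(G) = 4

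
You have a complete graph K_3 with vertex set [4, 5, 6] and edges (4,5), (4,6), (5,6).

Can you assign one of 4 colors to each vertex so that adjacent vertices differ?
Yes, G is 4-colorable

A valid 4-coloring: color 1: [5]; color 2: [6]; color 3: [4].
(χ(G) = 3 ≤ 4.)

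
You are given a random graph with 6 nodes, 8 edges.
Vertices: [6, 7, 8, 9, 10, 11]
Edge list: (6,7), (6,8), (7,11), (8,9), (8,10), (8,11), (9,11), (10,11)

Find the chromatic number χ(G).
χ(G) = 3

Clique number ω(G) = 3 (lower bound: χ ≥ ω).
The clique on [8, 9, 11] has size 3, forcing χ ≥ 3, and the coloring below uses 3 colors, so χ(G) = 3.
A valid 3-coloring: color 1: [7, 8]; color 2: [6, 11]; color 3: [9, 10].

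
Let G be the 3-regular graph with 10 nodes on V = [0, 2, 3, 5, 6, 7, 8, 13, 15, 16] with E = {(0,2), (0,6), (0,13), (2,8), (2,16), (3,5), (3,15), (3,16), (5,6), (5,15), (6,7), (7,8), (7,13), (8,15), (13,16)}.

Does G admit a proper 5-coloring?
Yes, G is 5-colorable

A valid 5-coloring: color 1: [2, 7, 15]; color 2: [3, 6, 8, 13]; color 3: [0, 5, 16].
(χ(G) = 3 ≤ 5.)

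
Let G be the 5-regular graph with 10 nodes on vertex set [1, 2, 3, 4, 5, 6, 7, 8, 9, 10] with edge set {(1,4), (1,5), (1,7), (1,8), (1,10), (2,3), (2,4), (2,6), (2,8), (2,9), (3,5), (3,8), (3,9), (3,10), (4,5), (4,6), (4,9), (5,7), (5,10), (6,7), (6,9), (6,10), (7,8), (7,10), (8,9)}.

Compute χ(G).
χ(G) = 4

Clique number ω(G) = 4 (lower bound: χ ≥ ω).
The clique on [1, 5, 7, 10] has size 4, forcing χ ≥ 4, and the coloring below uses 4 colors, so χ(G) = 4.
A valid 4-coloring: color 1: [1, 3, 6]; color 2: [2, 7]; color 3: [4, 8, 10]; color 4: [5, 9].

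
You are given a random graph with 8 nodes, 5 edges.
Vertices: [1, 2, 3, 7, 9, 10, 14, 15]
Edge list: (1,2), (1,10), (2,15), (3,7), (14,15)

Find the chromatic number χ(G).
Clique number ω(G) = 2 (lower bound: χ ≥ ω).
The graph is bipartite (no odd cycle), so 2 colors suffice: χ(G) = 2.
A valid 2-coloring: color 1: [1, 3, 9, 15]; color 2: [2, 7, 10, 14].

χ(G) = 2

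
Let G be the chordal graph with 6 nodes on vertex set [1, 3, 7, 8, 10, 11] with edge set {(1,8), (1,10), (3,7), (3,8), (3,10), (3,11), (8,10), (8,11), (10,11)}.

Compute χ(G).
Clique number ω(G) = 4 (lower bound: χ ≥ ω).
The clique on [3, 8, 10, 11] has size 4, forcing χ ≥ 4, and the coloring below uses 4 colors, so χ(G) = 4.
A valid 4-coloring: color 1: [1, 3]; color 2: [7, 10]; color 3: [8]; color 4: [11].

χ(G) = 4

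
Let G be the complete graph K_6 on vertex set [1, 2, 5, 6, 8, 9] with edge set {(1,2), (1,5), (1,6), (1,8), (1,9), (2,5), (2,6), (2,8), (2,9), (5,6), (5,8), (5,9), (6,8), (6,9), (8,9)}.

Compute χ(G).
Clique number ω(G) = 6 (lower bound: χ ≥ ω).
The clique on [1, 2, 5, 6, 8, 9] has size 6, forcing χ ≥ 6, and the coloring below uses 6 colors, so χ(G) = 6.
A valid 6-coloring: color 1: [9]; color 2: [6]; color 3: [1]; color 4: [8]; color 5: [5]; color 6: [2].

χ(G) = 6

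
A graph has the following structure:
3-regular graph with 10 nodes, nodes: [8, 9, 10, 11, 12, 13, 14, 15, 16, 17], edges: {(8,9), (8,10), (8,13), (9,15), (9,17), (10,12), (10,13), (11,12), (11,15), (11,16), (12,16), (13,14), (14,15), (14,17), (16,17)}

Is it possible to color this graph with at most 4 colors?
A valid 4-coloring: color 1: [9, 10, 11, 14]; color 2: [13, 15, 16]; color 3: [8, 12, 17].
(χ(G) = 3 ≤ 4.)

Yes, G is 4-colorable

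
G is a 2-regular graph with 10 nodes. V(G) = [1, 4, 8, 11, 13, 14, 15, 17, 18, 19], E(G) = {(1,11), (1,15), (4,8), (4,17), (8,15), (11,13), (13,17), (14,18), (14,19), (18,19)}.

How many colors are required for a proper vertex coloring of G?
χ(G) = 3

Clique number ω(G) = 3 (lower bound: χ ≥ ω).
The clique on [14, 18, 19] has size 3, forcing χ ≥ 3, and the coloring below uses 3 colors, so χ(G) = 3.
A valid 3-coloring: color 1: [1, 8, 17, 18]; color 2: [4, 13, 15, 19]; color 3: [11, 14].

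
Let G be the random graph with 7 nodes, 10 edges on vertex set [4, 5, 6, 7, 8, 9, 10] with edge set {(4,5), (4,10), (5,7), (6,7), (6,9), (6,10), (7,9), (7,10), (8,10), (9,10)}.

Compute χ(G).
Clique number ω(G) = 4 (lower bound: χ ≥ ω).
The clique on [6, 7, 9, 10] has size 4, forcing χ ≥ 4, and the coloring below uses 4 colors, so χ(G) = 4.
A valid 4-coloring: color 1: [5, 10]; color 2: [4, 7, 8]; color 3: [6]; color 4: [9].

χ(G) = 4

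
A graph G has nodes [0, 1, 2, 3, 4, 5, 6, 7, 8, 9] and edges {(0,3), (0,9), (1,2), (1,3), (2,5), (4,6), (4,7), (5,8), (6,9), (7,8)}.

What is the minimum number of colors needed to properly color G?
Clique number ω(G) = 2 (lower bound: χ ≥ ω).
The graph is bipartite (no odd cycle), so 2 colors suffice: χ(G) = 2.
A valid 2-coloring: color 1: [2, 3, 4, 8, 9]; color 2: [0, 1, 5, 6, 7].

χ(G) = 2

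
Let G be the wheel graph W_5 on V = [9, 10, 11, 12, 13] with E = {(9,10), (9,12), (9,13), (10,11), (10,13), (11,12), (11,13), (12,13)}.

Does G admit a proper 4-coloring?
A valid 4-coloring: color 1: [13]; color 2: [10, 12]; color 3: [9, 11].
(χ(G) = 3 ≤ 4.)

Yes, G is 4-colorable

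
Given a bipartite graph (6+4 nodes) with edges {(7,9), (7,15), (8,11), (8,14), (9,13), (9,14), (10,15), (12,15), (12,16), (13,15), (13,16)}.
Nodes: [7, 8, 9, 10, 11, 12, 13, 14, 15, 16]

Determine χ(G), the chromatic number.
χ(G) = 2

Clique number ω(G) = 2 (lower bound: χ ≥ ω).
The graph is bipartite (no odd cycle), so 2 colors suffice: χ(G) = 2.
A valid 2-coloring: color 1: [8, 9, 15, 16]; color 2: [7, 10, 11, 12, 13, 14].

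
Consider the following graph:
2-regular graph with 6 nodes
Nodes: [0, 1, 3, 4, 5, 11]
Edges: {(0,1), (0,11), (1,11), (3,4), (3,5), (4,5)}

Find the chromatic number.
Clique number ω(G) = 3 (lower bound: χ ≥ ω).
The clique on [0, 1, 11] has size 3, forcing χ ≥ 3, and the coloring below uses 3 colors, so χ(G) = 3.
A valid 3-coloring: color 1: [1, 4]; color 2: [3, 11]; color 3: [0, 5].

χ(G) = 3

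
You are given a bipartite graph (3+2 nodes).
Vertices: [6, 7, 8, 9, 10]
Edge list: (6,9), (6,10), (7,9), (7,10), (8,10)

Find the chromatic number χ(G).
χ(G) = 2

Clique number ω(G) = 2 (lower bound: χ ≥ ω).
The graph is bipartite (no odd cycle), so 2 colors suffice: χ(G) = 2.
A valid 2-coloring: color 1: [9, 10]; color 2: [6, 7, 8].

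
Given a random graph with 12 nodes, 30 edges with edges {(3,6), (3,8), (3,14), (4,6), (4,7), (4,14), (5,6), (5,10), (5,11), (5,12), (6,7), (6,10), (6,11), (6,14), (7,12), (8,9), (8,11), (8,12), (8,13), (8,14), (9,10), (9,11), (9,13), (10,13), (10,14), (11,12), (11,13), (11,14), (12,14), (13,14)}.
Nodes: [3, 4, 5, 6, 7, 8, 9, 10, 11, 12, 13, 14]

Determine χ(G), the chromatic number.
Clique number ω(G) = 4 (lower bound: χ ≥ ω).
The clique on [8, 9, 11, 13] has size 4, forcing χ ≥ 4, and the coloring below uses 4 colors, so χ(G) = 4.
A valid 4-coloring: color 1: [5, 7, 9, 14]; color 2: [3, 4, 10, 11]; color 3: [6, 8]; color 4: [12, 13].

χ(G) = 4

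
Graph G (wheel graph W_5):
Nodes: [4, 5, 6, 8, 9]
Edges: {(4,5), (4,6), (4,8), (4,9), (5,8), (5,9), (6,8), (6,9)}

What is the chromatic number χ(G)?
χ(G) = 3

Clique number ω(G) = 3 (lower bound: χ ≥ ω).
The clique on [4, 5, 8] has size 3, forcing χ ≥ 3, and the coloring below uses 3 colors, so χ(G) = 3.
A valid 3-coloring: color 1: [4]; color 2: [5, 6]; color 3: [8, 9].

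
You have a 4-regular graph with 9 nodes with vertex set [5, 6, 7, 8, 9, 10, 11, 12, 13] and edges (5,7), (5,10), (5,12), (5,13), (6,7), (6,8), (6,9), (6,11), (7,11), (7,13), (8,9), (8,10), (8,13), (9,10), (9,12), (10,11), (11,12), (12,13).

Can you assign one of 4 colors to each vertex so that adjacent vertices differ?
A valid 4-coloring: color 1: [5, 8, 11]; color 2: [7, 9]; color 3: [6, 10, 12]; color 4: [13].
(χ(G) = 3 ≤ 4.)

Yes, G is 4-colorable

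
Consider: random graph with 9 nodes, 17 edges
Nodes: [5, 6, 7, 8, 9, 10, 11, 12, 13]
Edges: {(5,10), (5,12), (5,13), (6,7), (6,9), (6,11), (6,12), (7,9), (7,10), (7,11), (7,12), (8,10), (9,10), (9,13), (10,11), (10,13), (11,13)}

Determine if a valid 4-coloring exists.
A valid 4-coloring: color 1: [6, 10]; color 2: [7, 8, 13]; color 3: [9, 11, 12]; color 4: [5].
(χ(G) = 4 ≤ 4.)

Yes, G is 4-colorable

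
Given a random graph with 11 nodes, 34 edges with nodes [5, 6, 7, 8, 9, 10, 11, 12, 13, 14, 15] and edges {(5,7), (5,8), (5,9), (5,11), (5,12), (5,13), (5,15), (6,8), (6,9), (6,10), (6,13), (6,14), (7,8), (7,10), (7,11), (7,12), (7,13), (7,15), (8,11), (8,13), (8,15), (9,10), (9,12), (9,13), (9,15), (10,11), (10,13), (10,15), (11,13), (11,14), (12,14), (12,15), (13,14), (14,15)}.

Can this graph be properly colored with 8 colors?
Yes, G is 8-colorable

A valid 8-coloring: color 1: [13, 15]; color 2: [6, 7]; color 3: [5, 10, 14]; color 4: [11, 12]; color 5: [8, 9].
(χ(G) = 5 ≤ 8.)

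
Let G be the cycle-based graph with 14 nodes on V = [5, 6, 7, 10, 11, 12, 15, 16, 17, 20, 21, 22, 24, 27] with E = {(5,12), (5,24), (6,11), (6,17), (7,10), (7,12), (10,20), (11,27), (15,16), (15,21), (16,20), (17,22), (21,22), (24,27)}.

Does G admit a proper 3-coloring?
A valid 3-coloring: color 1: [10, 11, 12, 16, 17, 21, 24]; color 2: [5, 6, 7, 15, 20, 22, 27].
(χ(G) = 2 ≤ 3.)

Yes, G is 3-colorable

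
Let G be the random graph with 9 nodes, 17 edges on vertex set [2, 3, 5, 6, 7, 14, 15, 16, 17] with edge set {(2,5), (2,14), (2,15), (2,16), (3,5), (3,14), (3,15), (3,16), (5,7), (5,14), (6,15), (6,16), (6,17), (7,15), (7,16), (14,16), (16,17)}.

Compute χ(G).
Clique number ω(G) = 3 (lower bound: χ ≥ ω).
The clique on [6, 16, 17] has size 3, forcing χ ≥ 3, and the coloring below uses 3 colors, so χ(G) = 3.
A valid 3-coloring: color 1: [5, 15, 16]; color 2: [2, 3, 7, 17]; color 3: [6, 14].

χ(G) = 3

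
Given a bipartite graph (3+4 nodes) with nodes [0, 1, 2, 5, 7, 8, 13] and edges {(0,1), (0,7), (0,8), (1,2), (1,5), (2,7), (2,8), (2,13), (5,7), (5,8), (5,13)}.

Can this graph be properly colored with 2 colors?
Yes, G is 2-colorable

A valid 2-coloring: color 1: [0, 2, 5]; color 2: [1, 7, 8, 13].
(χ(G) = 2 ≤ 2.)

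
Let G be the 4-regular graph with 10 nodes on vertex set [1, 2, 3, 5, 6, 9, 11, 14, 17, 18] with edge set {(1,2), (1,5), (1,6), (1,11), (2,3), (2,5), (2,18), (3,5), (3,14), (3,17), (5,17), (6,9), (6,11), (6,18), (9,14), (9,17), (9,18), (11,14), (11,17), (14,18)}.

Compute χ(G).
χ(G) = 3

Clique number ω(G) = 3 (lower bound: χ ≥ ω).
The clique on [1, 2, 5] has size 3, forcing χ ≥ 3, and the coloring below uses 3 colors, so χ(G) = 3.
A valid 3-coloring: color 1: [2, 6, 14, 17]; color 2: [5, 9, 11]; color 3: [1, 3, 18].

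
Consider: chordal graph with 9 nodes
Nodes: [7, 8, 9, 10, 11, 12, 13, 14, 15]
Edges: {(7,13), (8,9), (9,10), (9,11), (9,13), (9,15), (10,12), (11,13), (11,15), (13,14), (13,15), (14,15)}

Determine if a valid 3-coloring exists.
The clique on vertices [9, 11, 13, 15] has size 4 > 3, so it alone needs 4 colors.

No, G is not 3-colorable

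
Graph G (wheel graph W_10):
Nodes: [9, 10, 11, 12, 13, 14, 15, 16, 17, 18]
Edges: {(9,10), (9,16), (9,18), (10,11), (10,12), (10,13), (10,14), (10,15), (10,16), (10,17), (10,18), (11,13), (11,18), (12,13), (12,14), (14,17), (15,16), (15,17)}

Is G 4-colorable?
Yes, G is 4-colorable

A valid 4-coloring: color 1: [10]; color 2: [12, 16, 17, 18]; color 3: [9, 13, 14, 15]; color 4: [11].
(χ(G) = 4 ≤ 4.)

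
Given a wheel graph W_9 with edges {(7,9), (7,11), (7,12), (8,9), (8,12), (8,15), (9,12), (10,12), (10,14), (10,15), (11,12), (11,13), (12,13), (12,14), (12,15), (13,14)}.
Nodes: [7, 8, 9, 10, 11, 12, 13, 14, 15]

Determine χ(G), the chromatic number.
χ(G) = 3

Clique number ω(G) = 3 (lower bound: χ ≥ ω).
The clique on [7, 9, 12] has size 3, forcing χ ≥ 3, and the coloring below uses 3 colors, so χ(G) = 3.
A valid 3-coloring: color 1: [12]; color 2: [9, 11, 14, 15]; color 3: [7, 8, 10, 13].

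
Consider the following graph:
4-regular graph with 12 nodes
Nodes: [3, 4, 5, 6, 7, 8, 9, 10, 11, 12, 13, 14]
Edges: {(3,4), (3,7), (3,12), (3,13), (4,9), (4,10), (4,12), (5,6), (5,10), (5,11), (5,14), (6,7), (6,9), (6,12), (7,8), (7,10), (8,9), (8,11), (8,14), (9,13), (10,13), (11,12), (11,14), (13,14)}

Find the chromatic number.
χ(G) = 3

Clique number ω(G) = 3 (lower bound: χ ≥ ω).
The clique on [3, 4, 12] has size 3, forcing χ ≥ 3, and the coloring below uses 3 colors, so χ(G) = 3.
A valid 3-coloring: color 1: [4, 5, 8, 13]; color 2: [7, 9, 12, 14]; color 3: [3, 6, 10, 11].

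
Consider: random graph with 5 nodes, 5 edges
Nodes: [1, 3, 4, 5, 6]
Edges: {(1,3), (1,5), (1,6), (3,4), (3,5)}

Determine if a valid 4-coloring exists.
A valid 4-coloring: color 1: [1, 4]; color 2: [3, 6]; color 3: [5].
(χ(G) = 3 ≤ 4.)

Yes, G is 4-colorable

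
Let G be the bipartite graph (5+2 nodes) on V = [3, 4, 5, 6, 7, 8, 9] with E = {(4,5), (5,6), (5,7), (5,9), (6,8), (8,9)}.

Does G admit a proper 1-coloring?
No, G is not 1-colorable

Edge (8,9) forces its endpoints to differ, so 1 color is not enough.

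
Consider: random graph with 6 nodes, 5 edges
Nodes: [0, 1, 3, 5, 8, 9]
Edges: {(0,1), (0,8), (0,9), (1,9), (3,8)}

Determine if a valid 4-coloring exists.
Yes, G is 4-colorable

A valid 4-coloring: color 1: [0, 3, 5]; color 2: [1, 8]; color 3: [9].
(χ(G) = 3 ≤ 4.)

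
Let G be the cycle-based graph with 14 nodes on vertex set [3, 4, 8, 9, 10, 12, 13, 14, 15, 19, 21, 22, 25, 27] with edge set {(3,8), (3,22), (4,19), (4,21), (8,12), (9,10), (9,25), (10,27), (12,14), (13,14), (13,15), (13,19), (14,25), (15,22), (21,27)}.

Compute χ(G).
χ(G) = 3

Clique number ω(G) = 2 (lower bound: χ ≥ ω).
Odd cycle [4, 21, 27, 10, 9, 25, 14, 13, 19] needs 3 colors (χ ≥ 3).
The coloring below uses 3 colors, so χ(G) = 3.
A valid 3-coloring: color 1: [8, 10, 13, 21, 22, 25]; color 2: [3, 4, 9, 14, 15, 27]; color 3: [12, 19].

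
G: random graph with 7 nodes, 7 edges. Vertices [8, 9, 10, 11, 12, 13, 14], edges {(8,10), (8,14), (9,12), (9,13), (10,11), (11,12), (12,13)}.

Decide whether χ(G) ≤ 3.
A valid 3-coloring: color 1: [10, 12, 14]; color 2: [8, 11, 13]; color 3: [9].
(χ(G) = 3 ≤ 3.)

Yes, G is 3-colorable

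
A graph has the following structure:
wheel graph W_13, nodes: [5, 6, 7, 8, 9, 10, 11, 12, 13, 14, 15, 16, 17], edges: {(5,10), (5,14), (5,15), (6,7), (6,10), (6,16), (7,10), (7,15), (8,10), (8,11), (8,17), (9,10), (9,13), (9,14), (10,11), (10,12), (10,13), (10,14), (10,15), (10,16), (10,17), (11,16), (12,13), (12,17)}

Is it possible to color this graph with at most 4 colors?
A valid 4-coloring: color 1: [10]; color 2: [6, 11, 13, 14, 15, 17]; color 3: [5, 7, 8, 9, 12, 16].
(χ(G) = 3 ≤ 4.)

Yes, G is 4-colorable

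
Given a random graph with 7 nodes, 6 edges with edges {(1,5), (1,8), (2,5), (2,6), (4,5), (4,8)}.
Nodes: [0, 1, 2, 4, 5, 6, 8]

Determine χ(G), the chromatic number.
χ(G) = 2

Clique number ω(G) = 2 (lower bound: χ ≥ ω).
The graph is bipartite (no odd cycle), so 2 colors suffice: χ(G) = 2.
A valid 2-coloring: color 1: [0, 5, 6, 8]; color 2: [1, 2, 4].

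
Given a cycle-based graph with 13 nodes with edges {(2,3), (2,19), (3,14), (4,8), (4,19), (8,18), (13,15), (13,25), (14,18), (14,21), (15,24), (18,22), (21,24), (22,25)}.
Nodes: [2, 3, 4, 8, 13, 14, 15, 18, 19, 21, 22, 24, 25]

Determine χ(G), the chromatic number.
Clique number ω(G) = 2 (lower bound: χ ≥ ω).
Odd cycle [8, 4, 19, 2, 3, 14, 21, 24, 15, 13, 25, 22, 18] needs 3 colors (χ ≥ 3).
The coloring below uses 3 colors, so χ(G) = 3.
A valid 3-coloring: color 1: [2, 4, 15, 18, 21, 25]; color 2: [8, 13, 14, 19, 22, 24]; color 3: [3].

χ(G) = 3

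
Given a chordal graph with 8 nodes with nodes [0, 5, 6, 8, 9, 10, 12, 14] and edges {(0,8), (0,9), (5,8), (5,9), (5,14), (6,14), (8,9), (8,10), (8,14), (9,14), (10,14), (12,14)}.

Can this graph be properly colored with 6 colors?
Yes, G is 6-colorable

A valid 6-coloring: color 1: [0, 14]; color 2: [6, 8, 12]; color 3: [9, 10]; color 4: [5].
(χ(G) = 4 ≤ 6.)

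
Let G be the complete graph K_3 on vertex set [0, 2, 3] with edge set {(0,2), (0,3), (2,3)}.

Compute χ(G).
Clique number ω(G) = 3 (lower bound: χ ≥ ω).
The clique on [0, 2, 3] has size 3, forcing χ ≥ 3, and the coloring below uses 3 colors, so χ(G) = 3.
A valid 3-coloring: color 1: [2]; color 2: [3]; color 3: [0].

χ(G) = 3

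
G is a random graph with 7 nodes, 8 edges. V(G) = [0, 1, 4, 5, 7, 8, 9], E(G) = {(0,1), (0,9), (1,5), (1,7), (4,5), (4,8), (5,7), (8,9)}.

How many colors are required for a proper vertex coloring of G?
Clique number ω(G) = 3 (lower bound: χ ≥ ω).
The clique on [1, 5, 7] has size 3, forcing χ ≥ 3, and the coloring below uses 3 colors, so χ(G) = 3.
A valid 3-coloring: color 1: [0, 5, 8]; color 2: [1, 4, 9]; color 3: [7].

χ(G) = 3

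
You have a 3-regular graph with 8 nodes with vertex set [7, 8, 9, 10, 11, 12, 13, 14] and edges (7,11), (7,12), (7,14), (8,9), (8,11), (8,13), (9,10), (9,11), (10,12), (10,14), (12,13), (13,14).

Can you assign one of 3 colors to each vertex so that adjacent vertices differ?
Yes, G is 3-colorable

A valid 3-coloring: color 1: [8, 12, 14]; color 2: [7, 9, 13]; color 3: [10, 11].
(χ(G) = 3 ≤ 3.)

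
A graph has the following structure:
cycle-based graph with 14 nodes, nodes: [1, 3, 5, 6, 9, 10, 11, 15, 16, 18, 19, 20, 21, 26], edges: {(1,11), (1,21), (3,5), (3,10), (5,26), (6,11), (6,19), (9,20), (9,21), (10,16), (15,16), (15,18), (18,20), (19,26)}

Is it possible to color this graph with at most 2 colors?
Yes, G is 2-colorable

A valid 2-coloring: color 1: [5, 10, 11, 15, 19, 20, 21]; color 2: [1, 3, 6, 9, 16, 18, 26].
(χ(G) = 2 ≤ 2.)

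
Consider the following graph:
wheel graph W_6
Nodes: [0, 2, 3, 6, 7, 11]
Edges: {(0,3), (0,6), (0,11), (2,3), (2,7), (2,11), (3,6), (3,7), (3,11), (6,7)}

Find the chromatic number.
χ(G) = 4

Clique number ω(G) = 3 (lower bound: χ ≥ ω).
Odd cycle [0, 6, 7, 2, 11] needs 3 colors (χ ≥ 3).
Vertex 3 is adjacent to every vertex of [0, 2, 6, 7, 11], which already need 3 colors among themselves, so 3 needs a new color (χ ≥ 4).
The coloring below uses 4 colors, so χ(G) = 4.
A valid 4-coloring: color 1: [3]; color 2: [0, 2]; color 3: [6, 11]; color 4: [7].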